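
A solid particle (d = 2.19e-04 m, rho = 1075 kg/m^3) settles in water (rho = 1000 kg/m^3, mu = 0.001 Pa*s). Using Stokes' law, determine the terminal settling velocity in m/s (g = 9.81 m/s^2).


Density difference: rho_p - rho_f = 1075 - 1000 = 75 kg/m^3
d^2 = (2.19e-04)^2 = 4.7961e-08 m^2
Numerator = (rho_p - rho_f) * g * d^2 = 75 * 9.81 * 4.7961e-08 = 3.5287306e-05
Denominator = 18 * mu = 18 * 0.001 = 0.018
v_s = 3.5287306e-05 / 0.018 = 0.00196041 m/s
Check: Re = rho_f * v_s * d / mu = 1000 * 0.00196041 * 2.19e-04 / 0.001 = 0.429 < 1, so Stokes' law applies.

0.00196041 m/s


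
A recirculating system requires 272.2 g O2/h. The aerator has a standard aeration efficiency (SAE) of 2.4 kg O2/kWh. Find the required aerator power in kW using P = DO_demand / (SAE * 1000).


SAE in g O2/kWh = 2.4 * 1000 = 2400 g/kWh
P = DO_demand / SAE_g = 272.2 / 2400 = 0.113417 kW

0.113417 kW


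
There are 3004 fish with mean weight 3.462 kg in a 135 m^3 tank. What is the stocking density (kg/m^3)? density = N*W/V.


Total biomass = 3004 fish * 3.462 kg = 10399.848 kg
Density = total biomass / volume = 10399.848 / 135 = 77.0359 kg/m^3

77.0359 kg/m^3


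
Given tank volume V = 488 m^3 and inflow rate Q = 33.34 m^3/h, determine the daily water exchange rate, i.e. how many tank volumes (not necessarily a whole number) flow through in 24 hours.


Daily flow volume = 33.34 m^3/h * 24 h = 800.16 m^3/day
Exchanges = daily flow / tank volume = 800.16 / 488 = 1.63967 exchanges/day

1.63967 exchanges/day


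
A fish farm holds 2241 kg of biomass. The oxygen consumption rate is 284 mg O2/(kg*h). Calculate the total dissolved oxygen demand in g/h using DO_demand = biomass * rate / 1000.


Total O2 consumption (mg/h) = 2241 kg * 284 mg/(kg*h) = 636444 mg/h
Convert to g/h: 636444 / 1000 = 636.444 g/h

636.444 g/h


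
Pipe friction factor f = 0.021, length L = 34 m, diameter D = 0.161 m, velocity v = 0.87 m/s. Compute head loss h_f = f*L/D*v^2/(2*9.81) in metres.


v^2 = 0.87^2 = 0.7569 m^2/s^2
L/D = 34/0.161 = 211.18012
h_f = f*(L/D)*v^2/(2g) = 0.021 * 211.18012 * 0.7569 / 19.62 = 0.171085 m

0.171085 m


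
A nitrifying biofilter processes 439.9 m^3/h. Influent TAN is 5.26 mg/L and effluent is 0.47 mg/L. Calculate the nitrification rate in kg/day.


Concentration drop: TAN_in - TAN_out = 5.26 - 0.47 = 4.79 mg/L
Hourly TAN removed = Q * dTAN = 439.9 m^3/h * 4.79 mg/L = 2107.121 g/h  (m^3/h * mg/L = g/h)
Daily TAN removed = 2107.121 * 24 = 50570.904 g/day
Convert to kg/day: 50570.904 / 1000 = 50.570904 kg/day

50.570904 kg/day


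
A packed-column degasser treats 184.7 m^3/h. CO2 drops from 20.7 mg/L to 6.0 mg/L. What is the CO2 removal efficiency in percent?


CO2_out / CO2_in = 6.0 / 20.7 = 0.28985507
Fraction remaining = 0.28985507
efficiency = (1 - 0.28985507) * 100 = 71.0145 %

71.0145 %


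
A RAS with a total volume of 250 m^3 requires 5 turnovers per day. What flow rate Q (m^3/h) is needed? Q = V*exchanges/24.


Daily recirculation volume = 250 m^3 * 5 = 1250 m^3/day
Flow rate Q = daily volume / 24 h = 1250 / 24 = 52.0833 m^3/h

52.0833 m^3/h


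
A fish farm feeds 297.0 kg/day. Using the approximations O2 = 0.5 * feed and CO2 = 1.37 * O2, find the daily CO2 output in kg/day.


O2 = 297.0 * 0.5 = 148.5
CO2 = 148.5 * 1.37 = 203.445

203.445 kg/day


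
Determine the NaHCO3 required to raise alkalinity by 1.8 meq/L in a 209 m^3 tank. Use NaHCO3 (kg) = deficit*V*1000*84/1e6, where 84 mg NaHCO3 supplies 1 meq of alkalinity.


Tank volume in L = 209 m^3 * 1000 = 209000 L
Total meq required = 1.8 meq/L * 209000 L = 376200 meq
NaHCO3 mass = 376200 meq * 84 mg/meq / 1e6 = 31.6008 kg

31.6008 kg


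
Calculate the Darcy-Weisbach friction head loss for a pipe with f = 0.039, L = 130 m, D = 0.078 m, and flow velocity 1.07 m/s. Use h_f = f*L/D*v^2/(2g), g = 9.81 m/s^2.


v^2 = 1.07^2 = 1.1449 m^2/s^2
L/D = 130/0.078 = 1666.6667
h_f = f*(L/D)*v^2/(2g) = 0.039 * 1666.6667 * 1.1449 / 19.62 = 3.79299 m

3.79299 m


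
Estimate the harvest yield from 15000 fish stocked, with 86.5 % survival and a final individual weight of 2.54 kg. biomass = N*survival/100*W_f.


Survivors = 15000 * 86.5/100 = 12975 fish
Harvest biomass = survivors * W_f = 12975 * 2.54 = 32956.5 kg

32956.5 kg


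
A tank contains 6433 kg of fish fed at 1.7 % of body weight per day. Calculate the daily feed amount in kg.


Feeding rate fraction = 1.7% / 100 = 0.017
Daily feed = 6433 kg * 0.017 = 109.361 kg/day

109.361 kg/day


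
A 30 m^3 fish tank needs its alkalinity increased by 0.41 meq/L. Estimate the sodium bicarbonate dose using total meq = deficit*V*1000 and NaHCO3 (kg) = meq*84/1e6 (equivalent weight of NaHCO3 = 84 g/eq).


Tank volume in L = 30 m^3 * 1000 = 30000 L
Total meq required = 0.41 meq/L * 30000 L = 12300 meq
NaHCO3 mass = 12300 meq * 84 mg/meq / 1e6 = 1.0332 kg

1.0332 kg


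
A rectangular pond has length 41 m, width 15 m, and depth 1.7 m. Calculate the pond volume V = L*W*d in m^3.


Base area = L * W = 41 * 15 = 615 m^2
Volume = area * depth = 615 * 1.7 = 1045.5 m^3

1045.5 m^3


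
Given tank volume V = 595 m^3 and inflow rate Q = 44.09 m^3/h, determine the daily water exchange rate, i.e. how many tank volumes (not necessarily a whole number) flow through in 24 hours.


Daily flow volume = 44.09 m^3/h * 24 h = 1058.16 m^3/day
Exchanges = daily flow / tank volume = 1058.16 / 595 = 1.77842 exchanges/day

1.77842 exchanges/day


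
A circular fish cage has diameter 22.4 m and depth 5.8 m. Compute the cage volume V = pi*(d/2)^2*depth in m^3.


r = d/2 = 22.4/2 = 11.2 m
Base area = pi*r^2 = pi*11.2^2 = 394.08138 m^2
Volume = 394.08138 * 5.8 = 2285.67 m^3

2285.67 m^3


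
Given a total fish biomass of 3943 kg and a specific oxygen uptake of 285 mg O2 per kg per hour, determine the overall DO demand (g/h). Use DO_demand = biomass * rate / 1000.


Total O2 consumption (mg/h) = 3943 kg * 285 mg/(kg*h) = 1123755 mg/h
Convert to g/h: 1123755 / 1000 = 1123.755 g/h

1123.755 g/h


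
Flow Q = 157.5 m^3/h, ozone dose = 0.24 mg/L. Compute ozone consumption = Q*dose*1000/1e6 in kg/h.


O3 demand (mg/h) = Q * dose * 1000 = 157.5 * 0.24 * 1000 = 37800 mg/h
Convert mg to kg: 37800 / 1e6 = 0.0378 kg/h

0.0378 kg/h


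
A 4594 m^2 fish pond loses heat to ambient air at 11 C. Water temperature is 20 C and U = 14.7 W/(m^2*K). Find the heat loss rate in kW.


Temperature difference dT = 20 - 11 = 9 K
Heat loss (W) = U * A * dT = 14.7 * 4594 * 9 = 607786.2 W
Convert to kW: 607786.2 / 1000 = 607.7862 kW

607.7862 kW


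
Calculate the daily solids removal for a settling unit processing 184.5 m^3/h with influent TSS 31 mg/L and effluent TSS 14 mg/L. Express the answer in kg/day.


Concentration drop: TSS_in - TSS_out = 31 - 14 = 17 mg/L
Hourly solids removed = Q * dTSS = 184.5 m^3/h * 17 mg/L = 3136.5 g/h  (m^3/h * mg/L = g/h)
Daily solids removed = 3136.5 * 24 = 75276 g/day
Convert g to kg: 75276 / 1000 = 75.276 kg/day

75.276 kg/day


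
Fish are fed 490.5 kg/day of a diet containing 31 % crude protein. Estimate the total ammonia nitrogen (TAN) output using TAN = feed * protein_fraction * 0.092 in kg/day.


Protein in feed = 490.5 * 31/100 = 152.055 kg/day
TAN = protein * 0.092 = 152.055 * 0.092 = 13.98906 kg/day

13.98906 kg/day


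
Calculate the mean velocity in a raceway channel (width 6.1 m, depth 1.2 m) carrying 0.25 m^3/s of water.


Cross-sectional area = W * d = 6.1 * 1.2 = 7.32 m^2
Velocity = Q / A = 0.25 / 7.32 = 0.034153 m/s

0.034153 m/s


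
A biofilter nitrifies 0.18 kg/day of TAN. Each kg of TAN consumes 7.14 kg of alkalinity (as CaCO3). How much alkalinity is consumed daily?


Alkalinity factor: 7.14 kg CaCO3 consumed per kg TAN nitrified
alk = 0.18 kg TAN * 7.14 = 1.2852 kg CaCO3/day

1.2852 kg CaCO3/day


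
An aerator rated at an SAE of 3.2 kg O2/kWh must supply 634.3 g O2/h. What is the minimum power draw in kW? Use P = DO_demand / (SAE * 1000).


SAE in g O2/kWh = 3.2 * 1000 = 3200 g/kWh
P = DO_demand / SAE_g = 634.3 / 3200 = 0.198219 kW

0.198219 kW


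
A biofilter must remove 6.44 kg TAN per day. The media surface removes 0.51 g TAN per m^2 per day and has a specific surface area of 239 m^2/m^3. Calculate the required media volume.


A = 6.44*1000 / 0.51 = 12627.451 m^2
V = 12627.451 / 239 = 52.8345

52.8345 m^3


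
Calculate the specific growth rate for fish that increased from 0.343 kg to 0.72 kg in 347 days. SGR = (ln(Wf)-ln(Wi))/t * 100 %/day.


ln(W_f) = ln(0.72) = -0.32850407
ln(W_i) = ln(0.343) = -1.0700248
ln(W_f) - ln(W_i) = -0.32850407 - -1.0700248 = 0.74152073
SGR = 0.74152073 / 347 * 100 = 0.213695 %/day

0.213695 %/day


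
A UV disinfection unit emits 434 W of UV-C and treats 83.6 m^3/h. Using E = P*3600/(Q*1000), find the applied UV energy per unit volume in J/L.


Energy delivered per hour = 434 W * 3600 s = 1562400 J/h
Volume treated per hour = 83.6 m^3/h * 1000 = 83600 L/h
dose = 1562400 / 83600 = 18.689 J/L

18.689 J/L


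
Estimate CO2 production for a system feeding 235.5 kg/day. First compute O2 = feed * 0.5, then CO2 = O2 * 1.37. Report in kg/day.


O2 = 235.5 * 0.5 = 117.75
CO2 = 117.75 * 1.37 = 161.3175

161.3175 kg/day


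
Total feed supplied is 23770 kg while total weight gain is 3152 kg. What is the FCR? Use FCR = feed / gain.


FCR = feed consumed / weight gained
FCR = 23770 kg / 3152 kg = 7.54124

7.54124


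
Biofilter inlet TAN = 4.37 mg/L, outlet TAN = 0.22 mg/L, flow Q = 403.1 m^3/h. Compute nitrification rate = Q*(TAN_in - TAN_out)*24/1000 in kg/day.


Concentration drop: TAN_in - TAN_out = 4.37 - 0.22 = 4.15 mg/L
Hourly TAN removed = Q * dTAN = 403.1 m^3/h * 4.15 mg/L = 1672.865 g/h  (m^3/h * mg/L = g/h)
Daily TAN removed = 1672.865 * 24 = 40148.76 g/day
Convert to kg/day: 40148.76 / 1000 = 40.14876 kg/day

40.14876 kg/day


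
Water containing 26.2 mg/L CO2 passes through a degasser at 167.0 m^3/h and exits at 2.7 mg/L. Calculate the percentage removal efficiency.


CO2_out / CO2_in = 2.7 / 26.2 = 0.10305344
Fraction remaining = 0.10305344
efficiency = (1 - 0.10305344) * 100 = 89.6947 %

89.6947 %


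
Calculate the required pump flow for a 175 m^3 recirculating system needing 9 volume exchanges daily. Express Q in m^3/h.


Daily recirculation volume = 175 m^3 * 9 = 1575 m^3/day
Flow rate Q = daily volume / 24 h = 1575 / 24 = 65.625 m^3/h

65.625 m^3/h


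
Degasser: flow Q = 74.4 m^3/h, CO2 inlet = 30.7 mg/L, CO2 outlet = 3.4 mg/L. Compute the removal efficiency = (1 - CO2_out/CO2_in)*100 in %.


CO2_out / CO2_in = 3.4 / 30.7 = 0.11074919
Fraction remaining = 0.11074919
efficiency = (1 - 0.11074919) * 100 = 88.9251 %

88.9251 %


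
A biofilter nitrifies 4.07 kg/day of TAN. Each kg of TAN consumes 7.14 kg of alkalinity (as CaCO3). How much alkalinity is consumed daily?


Alkalinity factor: 7.14 kg CaCO3 consumed per kg TAN nitrified
alk = 4.07 kg TAN * 7.14 = 29.0598 kg CaCO3/day

29.0598 kg CaCO3/day


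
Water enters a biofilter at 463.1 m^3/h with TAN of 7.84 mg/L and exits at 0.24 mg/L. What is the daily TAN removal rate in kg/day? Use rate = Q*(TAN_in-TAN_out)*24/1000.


Concentration drop: TAN_in - TAN_out = 7.84 - 0.24 = 7.6 mg/L
Hourly TAN removed = Q * dTAN = 463.1 m^3/h * 7.6 mg/L = 3519.56 g/h  (m^3/h * mg/L = g/h)
Daily TAN removed = 3519.56 * 24 = 84469.44 g/day
Convert to kg/day: 84469.44 / 1000 = 84.46944 kg/day

84.46944 kg/day


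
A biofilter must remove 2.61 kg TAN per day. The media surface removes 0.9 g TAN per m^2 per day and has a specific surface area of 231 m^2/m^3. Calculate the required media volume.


A = 2.61*1000 / 0.9 = 2900 m^2
V = 2900 / 231 = 12.5541

12.5541 m^3


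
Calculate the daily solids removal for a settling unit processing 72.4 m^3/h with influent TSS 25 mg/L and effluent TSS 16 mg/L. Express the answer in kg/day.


Concentration drop: TSS_in - TSS_out = 25 - 16 = 9 mg/L
Hourly solids removed = Q * dTSS = 72.4 m^3/h * 9 mg/L = 651.6 g/h  (m^3/h * mg/L = g/h)
Daily solids removed = 651.6 * 24 = 15638.4 g/day
Convert g to kg: 15638.4 / 1000 = 15.6384 kg/day

15.6384 kg/day


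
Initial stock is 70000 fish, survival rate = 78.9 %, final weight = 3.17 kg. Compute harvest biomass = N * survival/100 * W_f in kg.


Survivors = 70000 * 78.9/100 = 55230 fish
Harvest biomass = survivors * W_f = 55230 * 3.17 = 175079.1 kg

175079.1 kg


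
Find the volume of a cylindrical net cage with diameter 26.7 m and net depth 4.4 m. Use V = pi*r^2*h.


r = d/2 = 26.7/2 = 13.35 m
Base area = pi*r^2 = pi*13.35^2 = 559.9025 m^2
Volume = 559.9025 * 4.4 = 2463.57 m^3

2463.57 m^3


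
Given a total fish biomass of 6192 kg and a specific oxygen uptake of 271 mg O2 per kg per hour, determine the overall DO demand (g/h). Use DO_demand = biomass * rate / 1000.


Total O2 consumption (mg/h) = 6192 kg * 271 mg/(kg*h) = 1678032 mg/h
Convert to g/h: 1678032 / 1000 = 1678.032 g/h

1678.032 g/h


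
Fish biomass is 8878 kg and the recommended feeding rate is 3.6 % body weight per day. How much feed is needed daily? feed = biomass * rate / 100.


Feeding rate fraction = 3.6% / 100 = 0.036
Daily feed = 8878 kg * 0.036 = 319.608 kg/day

319.608 kg/day


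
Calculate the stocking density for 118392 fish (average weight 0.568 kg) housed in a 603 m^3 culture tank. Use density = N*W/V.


Total biomass = 118392 fish * 0.568 kg = 67246.656 kg
Density = total biomass / volume = 67246.656 / 603 = 111.52 kg/m^3

111.52 kg/m^3


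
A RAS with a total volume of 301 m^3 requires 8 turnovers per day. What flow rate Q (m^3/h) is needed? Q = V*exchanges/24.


Daily recirculation volume = 301 m^3 * 8 = 2408 m^3/day
Flow rate Q = daily volume / 24 h = 2408 / 24 = 100.333 m^3/h

100.333 m^3/h


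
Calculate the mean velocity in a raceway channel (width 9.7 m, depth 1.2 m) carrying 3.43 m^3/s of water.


Cross-sectional area = W * d = 9.7 * 1.2 = 11.64 m^2
Velocity = Q / A = 3.43 / 11.64 = 0.294674 m/s

0.294674 m/s


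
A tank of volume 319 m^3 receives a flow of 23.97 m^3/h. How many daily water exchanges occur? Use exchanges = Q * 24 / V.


Daily flow volume = 23.97 m^3/h * 24 h = 575.28 m^3/day
Exchanges = daily flow / tank volume = 575.28 / 319 = 1.80339 exchanges/day

1.80339 exchanges/day


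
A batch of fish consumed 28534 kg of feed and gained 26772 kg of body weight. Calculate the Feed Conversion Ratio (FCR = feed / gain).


FCR = feed consumed / weight gained
FCR = 28534 kg / 26772 kg = 1.06582

1.06582


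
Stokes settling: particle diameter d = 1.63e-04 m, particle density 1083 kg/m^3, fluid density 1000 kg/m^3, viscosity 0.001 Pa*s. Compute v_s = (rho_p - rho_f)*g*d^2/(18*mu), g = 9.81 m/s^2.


Density difference: rho_p - rho_f = 1083 - 1000 = 83 kg/m^3
d^2 = (1.63e-04)^2 = 2.6569e-08 m^2
Numerator = (rho_p - rho_f) * g * d^2 = 83 * 9.81 * 2.6569e-08 = 2.1633277e-05
Denominator = 18 * mu = 18 * 0.001 = 0.018
v_s = 2.1633277e-05 / 0.018 = 0.00120185 m/s
Check: Re = rho_f * v_s * d / mu = 1000 * 0.00120185 * 1.63e-04 / 0.001 = 0.196 < 1, so Stokes' law applies.

0.00120185 m/s


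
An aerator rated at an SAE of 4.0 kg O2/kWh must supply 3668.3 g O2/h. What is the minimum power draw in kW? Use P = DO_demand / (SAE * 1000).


SAE in g O2/kWh = 4.0 * 1000 = 4000 g/kWh
P = DO_demand / SAE_g = 3668.3 / 4000 = 0.917075 kW

0.917075 kW


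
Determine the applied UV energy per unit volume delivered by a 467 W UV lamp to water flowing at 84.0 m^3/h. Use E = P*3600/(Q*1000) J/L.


Energy delivered per hour = 467 W * 3600 s = 1681200 J/h
Volume treated per hour = 84.0 m^3/h * 1000 = 84000 L/h
dose = 1681200 / 84000 = 20.0143 J/L

20.0143 J/L


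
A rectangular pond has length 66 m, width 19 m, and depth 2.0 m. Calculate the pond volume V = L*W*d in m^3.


Base area = L * W = 66 * 19 = 1254 m^2
Volume = area * depth = 1254 * 2.0 = 2508 m^3

2508 m^3


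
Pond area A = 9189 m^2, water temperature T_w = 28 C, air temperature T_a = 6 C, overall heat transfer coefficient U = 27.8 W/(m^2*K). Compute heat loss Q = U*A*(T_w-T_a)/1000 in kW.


Temperature difference dT = 28 - 6 = 22 K
Heat loss (W) = U * A * dT = 27.8 * 9189 * 22 = 5619992.4 W
Convert to kW: 5619992.4 / 1000 = 5619.9924 kW

5619.9924 kW


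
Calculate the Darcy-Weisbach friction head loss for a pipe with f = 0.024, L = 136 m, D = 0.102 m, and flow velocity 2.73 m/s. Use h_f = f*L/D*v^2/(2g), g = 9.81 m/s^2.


v^2 = 2.73^2 = 7.4529 m^2/s^2
L/D = 136/0.102 = 1333.3333
h_f = f*(L/D)*v^2/(2g) = 0.024 * 1333.3333 * 7.4529 / 19.62 = 12.1556 m

12.1556 m


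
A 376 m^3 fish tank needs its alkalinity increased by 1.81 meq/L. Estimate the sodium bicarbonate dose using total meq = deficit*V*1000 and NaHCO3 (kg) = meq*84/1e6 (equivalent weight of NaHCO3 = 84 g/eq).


Tank volume in L = 376 m^3 * 1000 = 376000 L
Total meq required = 1.81 meq/L * 376000 L = 680560 meq
NaHCO3 mass = 680560 meq * 84 mg/meq / 1e6 = 57.167 kg

57.167 kg


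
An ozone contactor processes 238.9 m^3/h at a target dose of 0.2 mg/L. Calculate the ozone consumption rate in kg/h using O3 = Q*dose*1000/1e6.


O3 demand (mg/h) = Q * dose * 1000 = 238.9 * 0.2 * 1000 = 47780 mg/h
Convert mg to kg: 47780 / 1e6 = 0.04778 kg/h

0.04778 kg/h


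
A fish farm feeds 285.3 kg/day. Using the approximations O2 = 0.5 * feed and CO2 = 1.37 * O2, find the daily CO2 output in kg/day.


O2 = 285.3 * 0.5 = 142.65
CO2 = 142.65 * 1.37 = 195.4305

195.4305 kg/day


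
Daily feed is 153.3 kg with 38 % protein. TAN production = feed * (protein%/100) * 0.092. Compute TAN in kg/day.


Protein in feed = 153.3 * 38/100 = 58.254 kg/day
TAN = protein * 0.092 = 58.254 * 0.092 = 5.359368 kg/day

5.359368 kg/day


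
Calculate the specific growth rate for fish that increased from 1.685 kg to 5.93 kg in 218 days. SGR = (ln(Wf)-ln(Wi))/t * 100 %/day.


ln(W_f) = ln(5.93) = 1.7800242
ln(W_i) = ln(1.685) = 0.52176556
ln(W_f) - ln(W_i) = 1.7800242 - 0.52176556 = 1.2582586
SGR = 1.2582586 / 218 * 100 = 0.577183 %/day

0.577183 %/day


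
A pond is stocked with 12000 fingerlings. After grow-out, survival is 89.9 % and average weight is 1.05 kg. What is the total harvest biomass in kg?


Survivors = 12000 * 89.9/100 = 10788 fish
Harvest biomass = survivors * W_f = 10788 * 1.05 = 11327.4 kg

11327.4 kg


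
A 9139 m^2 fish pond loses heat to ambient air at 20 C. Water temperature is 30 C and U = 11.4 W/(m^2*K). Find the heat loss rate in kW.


Temperature difference dT = 30 - 20 = 10 K
Heat loss (W) = U * A * dT = 11.4 * 9139 * 10 = 1041846 W
Convert to kW: 1041846 / 1000 = 1041.846 kW

1041.846 kW


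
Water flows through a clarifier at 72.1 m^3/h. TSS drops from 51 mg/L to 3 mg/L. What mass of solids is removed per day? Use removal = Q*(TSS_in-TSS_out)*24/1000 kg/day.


Concentration drop: TSS_in - TSS_out = 51 - 3 = 48 mg/L
Hourly solids removed = Q * dTSS = 72.1 m^3/h * 48 mg/L = 3460.8 g/h  (m^3/h * mg/L = g/h)
Daily solids removed = 3460.8 * 24 = 83059.2 g/day
Convert g to kg: 83059.2 / 1000 = 83.0592 kg/day

83.0592 kg/day


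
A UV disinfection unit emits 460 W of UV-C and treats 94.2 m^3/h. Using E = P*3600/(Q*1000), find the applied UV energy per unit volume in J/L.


Energy delivered per hour = 460 W * 3600 s = 1656000 J/h
Volume treated per hour = 94.2 m^3/h * 1000 = 94200 L/h
dose = 1656000 / 94200 = 17.5796 J/L

17.5796 J/L


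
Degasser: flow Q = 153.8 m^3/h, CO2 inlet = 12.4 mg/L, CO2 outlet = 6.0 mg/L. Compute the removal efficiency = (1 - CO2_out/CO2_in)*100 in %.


CO2_out / CO2_in = 6.0 / 12.4 = 0.48387097
Fraction remaining = 0.48387097
efficiency = (1 - 0.48387097) * 100 = 51.6129 %

51.6129 %


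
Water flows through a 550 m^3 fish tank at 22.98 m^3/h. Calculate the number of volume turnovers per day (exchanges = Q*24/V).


Daily flow volume = 22.98 m^3/h * 24 h = 551.52 m^3/day
Exchanges = daily flow / tank volume = 551.52 / 550 = 1.00276 exchanges/day

1.00276 exchanges/day


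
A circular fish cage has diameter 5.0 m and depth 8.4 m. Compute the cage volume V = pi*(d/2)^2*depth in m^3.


r = d/2 = 5.0/2 = 2.5 m
Base area = pi*r^2 = pi*2.5^2 = 19.634954 m^2
Volume = 19.634954 * 8.4 = 164.934 m^3

164.934 m^3


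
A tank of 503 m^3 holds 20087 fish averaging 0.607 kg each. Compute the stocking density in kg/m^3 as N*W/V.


Total biomass = 20087 fish * 0.607 kg = 12192.809 kg
Density = total biomass / volume = 12192.809 / 503 = 24.2402 kg/m^3

24.2402 kg/m^3


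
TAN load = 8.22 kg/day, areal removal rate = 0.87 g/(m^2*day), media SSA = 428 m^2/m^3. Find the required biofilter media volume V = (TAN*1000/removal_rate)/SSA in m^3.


A = 8.22*1000 / 0.87 = 9448.2759 m^2
V = 9448.2759 / 428 = 22.0754

22.0754 m^3


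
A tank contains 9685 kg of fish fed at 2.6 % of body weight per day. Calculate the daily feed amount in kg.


Feeding rate fraction = 2.6% / 100 = 0.026
Daily feed = 9685 kg * 0.026 = 251.81 kg/day

251.81 kg/day


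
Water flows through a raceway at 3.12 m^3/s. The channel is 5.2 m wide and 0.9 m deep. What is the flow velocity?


Cross-sectional area = W * d = 5.2 * 0.9 = 4.68 m^2
Velocity = Q / A = 3.12 / 4.68 = 0.666667 m/s

0.666667 m/s


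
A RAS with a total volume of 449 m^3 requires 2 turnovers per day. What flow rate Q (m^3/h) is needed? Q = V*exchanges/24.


Daily recirculation volume = 449 m^3 * 2 = 898 m^3/day
Flow rate Q = daily volume / 24 h = 898 / 24 = 37.4167 m^3/h

37.4167 m^3/h


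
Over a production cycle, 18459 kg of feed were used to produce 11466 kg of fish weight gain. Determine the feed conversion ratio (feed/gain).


FCR = feed consumed / weight gained
FCR = 18459 kg / 11466 kg = 1.60989

1.60989


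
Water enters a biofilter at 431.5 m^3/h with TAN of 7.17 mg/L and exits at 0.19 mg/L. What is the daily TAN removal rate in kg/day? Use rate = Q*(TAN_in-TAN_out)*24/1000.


Concentration drop: TAN_in - TAN_out = 7.17 - 0.19 = 6.98 mg/L
Hourly TAN removed = Q * dTAN = 431.5 m^3/h * 6.98 mg/L = 3011.87 g/h  (m^3/h * mg/L = g/h)
Daily TAN removed = 3011.87 * 24 = 72284.88 g/day
Convert to kg/day: 72284.88 / 1000 = 72.28488 kg/day

72.28488 kg/day


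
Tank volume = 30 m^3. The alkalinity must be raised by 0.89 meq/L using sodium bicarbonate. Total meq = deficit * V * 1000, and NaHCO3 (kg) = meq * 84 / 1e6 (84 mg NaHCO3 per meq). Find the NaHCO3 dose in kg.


Tank volume in L = 30 m^3 * 1000 = 30000 L
Total meq required = 0.89 meq/L * 30000 L = 26700 meq
NaHCO3 mass = 26700 meq * 84 mg/meq / 1e6 = 2.2428 kg

2.2428 kg


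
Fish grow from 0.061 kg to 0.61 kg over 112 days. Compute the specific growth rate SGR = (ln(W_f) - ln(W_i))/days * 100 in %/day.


ln(W_f) = ln(0.61) = -0.49429632
ln(W_i) = ln(0.061) = -2.7968814
ln(W_f) - ln(W_i) = -0.49429632 - -2.7968814 = 2.3025851
SGR = 2.3025851 / 112 * 100 = 2.05588 %/day

2.05588 %/day


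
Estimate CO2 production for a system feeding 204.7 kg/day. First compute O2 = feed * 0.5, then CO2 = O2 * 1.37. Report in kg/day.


O2 = 204.7 * 0.5 = 102.35
CO2 = 102.35 * 1.37 = 140.2195

140.2195 kg/day


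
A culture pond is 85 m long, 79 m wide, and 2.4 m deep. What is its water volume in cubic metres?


Base area = L * W = 85 * 79 = 6715 m^2
Volume = area * depth = 6715 * 2.4 = 16116 m^3

16116 m^3


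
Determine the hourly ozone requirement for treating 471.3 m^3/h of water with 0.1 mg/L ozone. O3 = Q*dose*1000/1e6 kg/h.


O3 demand (mg/h) = Q * dose * 1000 = 471.3 * 0.1 * 1000 = 47130 mg/h
Convert mg to kg: 47130 / 1e6 = 0.04713 kg/h

0.04713 kg/h


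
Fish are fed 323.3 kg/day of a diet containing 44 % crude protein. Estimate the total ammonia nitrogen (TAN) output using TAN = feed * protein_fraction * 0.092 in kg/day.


Protein in feed = 323.3 * 44/100 = 142.252 kg/day
TAN = protein * 0.092 = 142.252 * 0.092 = 13.087184 kg/day

13.087184 kg/day


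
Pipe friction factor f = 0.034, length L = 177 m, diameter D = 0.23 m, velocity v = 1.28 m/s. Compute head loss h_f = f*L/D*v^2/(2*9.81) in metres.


v^2 = 1.28^2 = 1.6384 m^2/s^2
L/D = 177/0.23 = 769.56522
h_f = f*(L/D)*v^2/(2g) = 0.034 * 769.56522 * 1.6384 / 19.62 = 2.18497 m

2.18497 m


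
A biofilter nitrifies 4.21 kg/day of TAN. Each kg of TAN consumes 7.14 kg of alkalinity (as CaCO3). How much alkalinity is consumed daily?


Alkalinity factor: 7.14 kg CaCO3 consumed per kg TAN nitrified
alk = 4.21 kg TAN * 7.14 = 30.0594 kg CaCO3/day

30.0594 kg CaCO3/day


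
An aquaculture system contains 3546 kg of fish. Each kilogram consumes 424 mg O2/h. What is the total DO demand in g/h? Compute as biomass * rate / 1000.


Total O2 consumption (mg/h) = 3546 kg * 424 mg/(kg*h) = 1503504 mg/h
Convert to g/h: 1503504 / 1000 = 1503.504 g/h

1503.504 g/h


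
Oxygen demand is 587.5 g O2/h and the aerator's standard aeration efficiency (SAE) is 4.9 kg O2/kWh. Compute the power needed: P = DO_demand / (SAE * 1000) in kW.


SAE in g O2/kWh = 4.9 * 1000 = 4900 g/kWh
P = DO_demand / SAE_g = 587.5 / 4900 = 0.119898 kW

0.119898 kW


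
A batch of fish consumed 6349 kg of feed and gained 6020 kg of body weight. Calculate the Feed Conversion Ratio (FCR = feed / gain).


FCR = feed consumed / weight gained
FCR = 6349 kg / 6020 kg = 1.05465

1.05465


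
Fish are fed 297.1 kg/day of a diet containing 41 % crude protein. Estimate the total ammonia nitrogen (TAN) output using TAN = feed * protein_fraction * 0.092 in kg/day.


Protein in feed = 297.1 * 41/100 = 121.811 kg/day
TAN = protein * 0.092 = 121.811 * 0.092 = 11.206612 kg/day

11.206612 kg/day


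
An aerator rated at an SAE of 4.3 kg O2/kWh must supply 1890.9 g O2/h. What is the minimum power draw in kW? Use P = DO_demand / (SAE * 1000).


SAE in g O2/kWh = 4.3 * 1000 = 4300 g/kWh
P = DO_demand / SAE_g = 1890.9 / 4300 = 0.439744 kW

0.439744 kW


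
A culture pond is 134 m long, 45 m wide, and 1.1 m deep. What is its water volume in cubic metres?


Base area = L * W = 134 * 45 = 6030 m^2
Volume = area * depth = 6030 * 1.1 = 6633 m^3

6633 m^3


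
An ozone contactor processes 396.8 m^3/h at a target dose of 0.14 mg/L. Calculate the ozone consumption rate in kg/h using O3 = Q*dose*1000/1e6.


O3 demand (mg/h) = Q * dose * 1000 = 396.8 * 0.14 * 1000 = 55552 mg/h
Convert mg to kg: 55552 / 1e6 = 0.055552 kg/h

0.055552 kg/h


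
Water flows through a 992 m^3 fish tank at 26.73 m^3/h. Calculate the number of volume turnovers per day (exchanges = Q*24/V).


Daily flow volume = 26.73 m^3/h * 24 h = 641.52 m^3/day
Exchanges = daily flow / tank volume = 641.52 / 992 = 0.646694 exchanges/day

0.646694 exchanges/day


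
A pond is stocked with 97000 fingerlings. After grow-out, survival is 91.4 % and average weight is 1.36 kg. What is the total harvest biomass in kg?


Survivors = 97000 * 91.4/100 = 88658 fish
Harvest biomass = survivors * W_f = 88658 * 1.36 = 120574.88 kg

120574.88 kg


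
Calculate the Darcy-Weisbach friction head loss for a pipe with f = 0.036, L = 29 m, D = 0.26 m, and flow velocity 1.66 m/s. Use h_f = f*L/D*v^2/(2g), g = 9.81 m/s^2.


v^2 = 1.66^2 = 2.7556 m^2/s^2
L/D = 29/0.26 = 111.53846
h_f = f*(L/D)*v^2/(2g) = 0.036 * 111.53846 * 2.7556 / 19.62 = 0.563955 m

0.563955 m


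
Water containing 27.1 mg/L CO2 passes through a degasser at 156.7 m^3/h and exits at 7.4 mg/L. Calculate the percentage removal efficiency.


CO2_out / CO2_in = 7.4 / 27.1 = 0.27306273
Fraction remaining = 0.27306273
efficiency = (1 - 0.27306273) * 100 = 72.6937 %

72.6937 %


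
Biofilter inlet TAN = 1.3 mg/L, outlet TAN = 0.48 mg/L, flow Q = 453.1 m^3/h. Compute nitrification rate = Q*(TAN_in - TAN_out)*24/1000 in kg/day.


Concentration drop: TAN_in - TAN_out = 1.3 - 0.48 = 0.82 mg/L
Hourly TAN removed = Q * dTAN = 453.1 m^3/h * 0.82 mg/L = 371.542 g/h  (m^3/h * mg/L = g/h)
Daily TAN removed = 371.542 * 24 = 8917.008 g/day
Convert to kg/day: 8917.008 / 1000 = 8.917008 kg/day

8.917008 kg/day


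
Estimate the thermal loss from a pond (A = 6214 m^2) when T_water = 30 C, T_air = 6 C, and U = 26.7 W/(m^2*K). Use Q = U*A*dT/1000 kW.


Temperature difference dT = 30 - 6 = 24 K
Heat loss (W) = U * A * dT = 26.7 * 6214 * 24 = 3981931.2 W
Convert to kW: 3981931.2 / 1000 = 3981.9312 kW

3981.9312 kW


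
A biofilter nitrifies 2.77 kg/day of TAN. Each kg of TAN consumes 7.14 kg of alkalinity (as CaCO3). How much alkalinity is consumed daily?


Alkalinity factor: 7.14 kg CaCO3 consumed per kg TAN nitrified
alk = 2.77 kg TAN * 7.14 = 19.7778 kg CaCO3/day

19.7778 kg CaCO3/day


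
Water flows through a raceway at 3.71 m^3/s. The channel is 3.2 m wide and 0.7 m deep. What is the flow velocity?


Cross-sectional area = W * d = 3.2 * 0.7 = 2.24 m^2
Velocity = Q / A = 3.71 / 2.24 = 1.65625 m/s

1.65625 m/s


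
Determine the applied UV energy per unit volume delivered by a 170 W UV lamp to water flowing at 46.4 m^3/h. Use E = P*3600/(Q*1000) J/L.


Energy delivered per hour = 170 W * 3600 s = 612000 J/h
Volume treated per hour = 46.4 m^3/h * 1000 = 46400 L/h
dose = 612000 / 46400 = 13.1897 J/L

13.1897 J/L


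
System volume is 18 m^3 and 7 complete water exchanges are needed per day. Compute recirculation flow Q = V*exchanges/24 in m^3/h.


Daily recirculation volume = 18 m^3 * 7 = 126 m^3/day
Flow rate Q = daily volume / 24 h = 126 / 24 = 5.25 m^3/h

5.25 m^3/h


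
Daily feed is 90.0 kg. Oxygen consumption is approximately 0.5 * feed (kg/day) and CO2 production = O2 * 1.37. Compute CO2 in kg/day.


O2 = 90.0 * 0.5 = 45
CO2 = 45 * 1.37 = 61.65

61.65 kg/day


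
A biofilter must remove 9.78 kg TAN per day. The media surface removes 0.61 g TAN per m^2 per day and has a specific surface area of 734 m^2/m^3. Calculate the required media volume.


A = 9.78*1000 / 0.61 = 16032.787 m^2
V = 16032.787 / 734 = 21.843

21.843 m^3


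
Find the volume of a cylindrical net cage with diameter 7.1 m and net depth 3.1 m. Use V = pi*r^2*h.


r = d/2 = 7.1/2 = 3.55 m
Base area = pi*r^2 = pi*3.55^2 = 39.591921 m^2
Volume = 39.591921 * 3.1 = 122.735 m^3

122.735 m^3


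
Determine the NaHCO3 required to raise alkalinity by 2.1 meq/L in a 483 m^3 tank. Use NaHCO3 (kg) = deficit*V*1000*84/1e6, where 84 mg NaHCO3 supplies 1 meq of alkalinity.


Tank volume in L = 483 m^3 * 1000 = 483000 L
Total meq required = 2.1 meq/L * 483000 L = 1014300 meq
NaHCO3 mass = 1014300 meq * 84 mg/meq / 1e6 = 85.2012 kg

85.2012 kg


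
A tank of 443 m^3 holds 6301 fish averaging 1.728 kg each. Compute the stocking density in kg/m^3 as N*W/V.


Total biomass = 6301 fish * 1.728 kg = 10888.128 kg
Density = total biomass / volume = 10888.128 / 443 = 24.5782 kg/m^3

24.5782 kg/m^3


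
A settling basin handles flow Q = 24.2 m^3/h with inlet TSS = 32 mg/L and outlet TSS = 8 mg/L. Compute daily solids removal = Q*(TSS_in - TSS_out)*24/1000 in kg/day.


Concentration drop: TSS_in - TSS_out = 32 - 8 = 24 mg/L
Hourly solids removed = Q * dTSS = 24.2 m^3/h * 24 mg/L = 580.8 g/h  (m^3/h * mg/L = g/h)
Daily solids removed = 580.8 * 24 = 13939.2 g/day
Convert g to kg: 13939.2 / 1000 = 13.9392 kg/day

13.9392 kg/day


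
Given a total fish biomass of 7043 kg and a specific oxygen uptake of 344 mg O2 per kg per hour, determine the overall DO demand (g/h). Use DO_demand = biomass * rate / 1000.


Total O2 consumption (mg/h) = 7043 kg * 344 mg/(kg*h) = 2422792 mg/h
Convert to g/h: 2422792 / 1000 = 2422.792 g/h

2422.792 g/h


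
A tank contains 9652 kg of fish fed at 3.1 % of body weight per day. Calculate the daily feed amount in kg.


Feeding rate fraction = 3.1% / 100 = 0.031
Daily feed = 9652 kg * 0.031 = 299.212 kg/day

299.212 kg/day


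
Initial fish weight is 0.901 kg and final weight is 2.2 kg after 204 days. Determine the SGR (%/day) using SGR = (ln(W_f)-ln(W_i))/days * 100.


ln(W_f) = ln(2.2) = 0.78845736
ln(W_i) = ln(0.901) = -0.10425002
ln(W_f) - ln(W_i) = 0.78845736 - -0.10425002 = 0.89270738
SGR = 0.89270738 / 204 * 100 = 0.437602 %/day

0.437602 %/day


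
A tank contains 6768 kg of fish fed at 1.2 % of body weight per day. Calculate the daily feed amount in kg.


Feeding rate fraction = 1.2% / 100 = 0.012
Daily feed = 6768 kg * 0.012 = 81.216 kg/day

81.216 kg/day


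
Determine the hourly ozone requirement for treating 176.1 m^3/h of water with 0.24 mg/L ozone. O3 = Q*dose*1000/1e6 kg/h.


O3 demand (mg/h) = Q * dose * 1000 = 176.1 * 0.24 * 1000 = 42264 mg/h
Convert mg to kg: 42264 / 1e6 = 0.042264 kg/h

0.042264 kg/h


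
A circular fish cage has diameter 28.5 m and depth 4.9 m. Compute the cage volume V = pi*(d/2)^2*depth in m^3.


r = d/2 = 28.5/2 = 14.25 m
Base area = pi*r^2 = pi*14.25^2 = 637.93966 m^2
Volume = 637.93966 * 4.9 = 3125.9 m^3

3125.9 m^3


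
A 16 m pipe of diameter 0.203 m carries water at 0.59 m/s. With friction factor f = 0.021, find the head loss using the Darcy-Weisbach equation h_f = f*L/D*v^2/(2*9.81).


v^2 = 0.59^2 = 0.3481 m^2/s^2
L/D = 16/0.203 = 78.817734
h_f = f*(L/D)*v^2/(2g) = 0.021 * 78.817734 * 0.3481 / 19.62 = 0.0293662 m

0.0293662 m


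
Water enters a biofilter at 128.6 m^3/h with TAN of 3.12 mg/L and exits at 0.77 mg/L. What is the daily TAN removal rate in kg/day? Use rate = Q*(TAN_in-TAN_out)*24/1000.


Concentration drop: TAN_in - TAN_out = 3.12 - 0.77 = 2.35 mg/L
Hourly TAN removed = Q * dTAN = 128.6 m^3/h * 2.35 mg/L = 302.21 g/h  (m^3/h * mg/L = g/h)
Daily TAN removed = 302.21 * 24 = 7253.04 g/day
Convert to kg/day: 7253.04 / 1000 = 7.25304 kg/day

7.25304 kg/day


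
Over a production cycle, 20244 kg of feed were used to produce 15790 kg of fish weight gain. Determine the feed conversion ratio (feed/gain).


FCR = feed consumed / weight gained
FCR = 20244 kg / 15790 kg = 1.28208

1.28208


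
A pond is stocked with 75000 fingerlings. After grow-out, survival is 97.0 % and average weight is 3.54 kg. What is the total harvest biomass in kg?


Survivors = 75000 * 97.0/100 = 72750 fish
Harvest biomass = survivors * W_f = 72750 * 3.54 = 257535 kg

257535 kg


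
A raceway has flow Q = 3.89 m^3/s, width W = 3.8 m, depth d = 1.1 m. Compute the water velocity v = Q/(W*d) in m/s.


Cross-sectional area = W * d = 3.8 * 1.1 = 4.18 m^2
Velocity = Q / A = 3.89 / 4.18 = 0.930622 m/s

0.930622 m/s


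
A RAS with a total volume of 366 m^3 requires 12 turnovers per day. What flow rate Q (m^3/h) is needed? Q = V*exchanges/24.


Daily recirculation volume = 366 m^3 * 12 = 4392 m^3/day
Flow rate Q = daily volume / 24 h = 4392 / 24 = 183 m^3/h

183 m^3/h


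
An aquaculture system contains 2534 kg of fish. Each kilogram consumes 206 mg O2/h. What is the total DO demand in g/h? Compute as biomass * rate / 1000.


Total O2 consumption (mg/h) = 2534 kg * 206 mg/(kg*h) = 522004 mg/h
Convert to g/h: 522004 / 1000 = 522.004 g/h

522.004 g/h


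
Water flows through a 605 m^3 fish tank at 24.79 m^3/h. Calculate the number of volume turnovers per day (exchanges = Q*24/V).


Daily flow volume = 24.79 m^3/h * 24 h = 594.96 m^3/day
Exchanges = daily flow / tank volume = 594.96 / 605 = 0.983405 exchanges/day

0.983405 exchanges/day


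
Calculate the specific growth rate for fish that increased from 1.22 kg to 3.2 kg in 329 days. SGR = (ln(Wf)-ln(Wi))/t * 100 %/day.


ln(W_f) = ln(3.2) = 1.1631508
ln(W_i) = ln(1.22) = 0.19885086
ln(W_f) - ln(W_i) = 1.1631508 - 0.19885086 = 0.96429994
SGR = 0.96429994 / 329 * 100 = 0.2931 %/day

0.2931 %/day


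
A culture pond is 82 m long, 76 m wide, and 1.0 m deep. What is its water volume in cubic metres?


Base area = L * W = 82 * 76 = 6232 m^2
Volume = area * depth = 6232 * 1.0 = 6232 m^3

6232 m^3


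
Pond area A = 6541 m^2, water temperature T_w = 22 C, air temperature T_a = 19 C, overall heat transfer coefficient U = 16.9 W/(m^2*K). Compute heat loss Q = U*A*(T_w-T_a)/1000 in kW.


Temperature difference dT = 22 - 19 = 3 K
Heat loss (W) = U * A * dT = 16.9 * 6541 * 3 = 331628.7 W
Convert to kW: 331628.7 / 1000 = 331.6287 kW

331.6287 kW


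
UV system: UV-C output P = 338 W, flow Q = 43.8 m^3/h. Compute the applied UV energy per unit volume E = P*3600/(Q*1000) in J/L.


Energy delivered per hour = 338 W * 3600 s = 1216800 J/h
Volume treated per hour = 43.8 m^3/h * 1000 = 43800 L/h
dose = 1216800 / 43800 = 27.7808 J/L

27.7808 J/L


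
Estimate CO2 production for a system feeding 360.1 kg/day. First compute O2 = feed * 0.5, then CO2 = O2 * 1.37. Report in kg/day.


O2 = 360.1 * 0.5 = 180.05
CO2 = 180.05 * 1.37 = 246.6685

246.6685 kg/day


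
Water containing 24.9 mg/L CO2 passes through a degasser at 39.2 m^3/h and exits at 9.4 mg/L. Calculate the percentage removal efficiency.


CO2_out / CO2_in = 9.4 / 24.9 = 0.37751004
Fraction remaining = 0.37751004
efficiency = (1 - 0.37751004) * 100 = 62.249 %

62.249 %


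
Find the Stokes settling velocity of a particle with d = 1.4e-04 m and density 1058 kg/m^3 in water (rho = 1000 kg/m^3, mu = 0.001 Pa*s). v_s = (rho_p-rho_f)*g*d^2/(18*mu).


Density difference: rho_p - rho_f = 1058 - 1000 = 58 kg/m^3
d^2 = (1.4e-04)^2 = 1.96e-08 m^2
Numerator = (rho_p - rho_f) * g * d^2 = 58 * 9.81 * 1.96e-08 = 1.1152008e-05
Denominator = 18 * mu = 18 * 0.001 = 0.018
v_s = 1.1152008e-05 / 0.018 = 6.19556e-04 m/s
Check: Re = rho_f * v_s * d / mu = 1000 * 6.19556e-04 * 1.4e-04 / 0.001 = 0.0867 < 1, so Stokes' law applies.

6.19556e-04 m/s


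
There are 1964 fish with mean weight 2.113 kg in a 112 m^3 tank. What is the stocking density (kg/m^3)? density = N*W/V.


Total biomass = 1964 fish * 2.113 kg = 4149.932 kg
Density = total biomass / volume = 4149.932 / 112 = 37.053 kg/m^3

37.053 kg/m^3


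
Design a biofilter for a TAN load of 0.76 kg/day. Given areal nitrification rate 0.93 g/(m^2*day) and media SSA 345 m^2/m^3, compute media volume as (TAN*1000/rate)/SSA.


A = 0.76*1000 / 0.93 = 817.2043 m^2
V = 817.2043 / 345 = 2.36871

2.36871 m^3


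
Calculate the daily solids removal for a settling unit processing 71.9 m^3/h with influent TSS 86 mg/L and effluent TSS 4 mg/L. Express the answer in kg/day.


Concentration drop: TSS_in - TSS_out = 86 - 4 = 82 mg/L
Hourly solids removed = Q * dTSS = 71.9 m^3/h * 82 mg/L = 5895.8 g/h  (m^3/h * mg/L = g/h)
Daily solids removed = 5895.8 * 24 = 141499.2 g/day
Convert g to kg: 141499.2 / 1000 = 141.4992 kg/day

141.4992 kg/day


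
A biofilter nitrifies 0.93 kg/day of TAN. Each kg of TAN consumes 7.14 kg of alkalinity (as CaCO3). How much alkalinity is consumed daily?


Alkalinity factor: 7.14 kg CaCO3 consumed per kg TAN nitrified
alk = 0.93 kg TAN * 7.14 = 6.6402 kg CaCO3/day

6.6402 kg CaCO3/day


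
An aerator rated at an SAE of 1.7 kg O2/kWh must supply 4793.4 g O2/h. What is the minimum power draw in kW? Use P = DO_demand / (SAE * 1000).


SAE in g O2/kWh = 1.7 * 1000 = 1700 g/kWh
P = DO_demand / SAE_g = 4793.4 / 1700 = 2.81965 kW

2.81965 kW


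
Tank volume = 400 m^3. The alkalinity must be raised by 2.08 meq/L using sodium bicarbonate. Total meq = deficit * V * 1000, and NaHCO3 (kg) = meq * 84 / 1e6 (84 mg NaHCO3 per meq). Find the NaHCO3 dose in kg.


Tank volume in L = 400 m^3 * 1000 = 400000 L
Total meq required = 2.08 meq/L * 400000 L = 832000 meq
NaHCO3 mass = 832000 meq * 84 mg/meq / 1e6 = 69.888 kg

69.888 kg


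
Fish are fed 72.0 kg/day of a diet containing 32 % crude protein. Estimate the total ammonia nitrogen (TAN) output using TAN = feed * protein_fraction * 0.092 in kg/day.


Protein in feed = 72.0 * 32/100 = 23.04 kg/day
TAN = protein * 0.092 = 23.04 * 0.092 = 2.11968 kg/day

2.11968 kg/day


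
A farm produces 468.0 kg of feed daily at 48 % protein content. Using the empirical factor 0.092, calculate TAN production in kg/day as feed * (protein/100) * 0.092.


Protein in feed = 468.0 * 48/100 = 224.64 kg/day
TAN = protein * 0.092 = 224.64 * 0.092 = 20.66688 kg/day

20.66688 kg/day


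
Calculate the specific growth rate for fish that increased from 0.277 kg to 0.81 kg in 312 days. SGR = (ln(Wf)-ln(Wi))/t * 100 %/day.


ln(W_f) = ln(0.81) = -0.21072103
ln(W_i) = ln(0.277) = -1.2837378
ln(W_f) - ln(W_i) = -0.21072103 - -1.2837378 = 1.0730168
SGR = 1.0730168 / 312 * 100 = 0.343916 %/day

0.343916 %/day
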